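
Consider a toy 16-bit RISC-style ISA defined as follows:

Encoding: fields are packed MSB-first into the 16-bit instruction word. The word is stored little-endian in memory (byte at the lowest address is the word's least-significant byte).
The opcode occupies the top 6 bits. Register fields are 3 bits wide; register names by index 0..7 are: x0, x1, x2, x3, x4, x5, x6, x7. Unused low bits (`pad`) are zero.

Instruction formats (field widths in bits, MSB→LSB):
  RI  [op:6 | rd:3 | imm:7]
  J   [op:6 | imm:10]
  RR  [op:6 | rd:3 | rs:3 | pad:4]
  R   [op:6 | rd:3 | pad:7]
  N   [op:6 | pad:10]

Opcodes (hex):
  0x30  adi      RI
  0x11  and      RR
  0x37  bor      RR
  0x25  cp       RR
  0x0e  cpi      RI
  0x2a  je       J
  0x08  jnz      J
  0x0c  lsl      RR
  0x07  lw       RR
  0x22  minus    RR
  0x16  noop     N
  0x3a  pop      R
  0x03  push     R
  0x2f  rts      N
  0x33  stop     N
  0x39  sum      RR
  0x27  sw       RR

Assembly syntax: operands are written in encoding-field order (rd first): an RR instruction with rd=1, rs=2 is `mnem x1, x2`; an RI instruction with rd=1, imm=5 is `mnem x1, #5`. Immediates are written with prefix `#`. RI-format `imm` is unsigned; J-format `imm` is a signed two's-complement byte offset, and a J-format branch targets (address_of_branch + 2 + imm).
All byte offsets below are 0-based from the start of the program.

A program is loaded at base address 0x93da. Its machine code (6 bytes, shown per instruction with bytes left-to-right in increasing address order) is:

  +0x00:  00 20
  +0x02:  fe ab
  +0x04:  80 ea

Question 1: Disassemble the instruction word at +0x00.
+0x00: 00 20 ⇒ word 0x2000 (little)
  op=0x2000>>10=0x8 ⇒ jnz (J)
  [9:0] imm=0 = #0

jnz #0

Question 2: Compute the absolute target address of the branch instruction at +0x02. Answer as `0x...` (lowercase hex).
0x93dc

+0x02: fe ab ⇒ word 0xabfe (little)
  opcode bits[15:10]=0x2a: je/J
  [9:0] imm=1022 (s10→-2) = #-2
  target = base 0x93da + off 0x02 + 2 + imm -2 = 0x93dc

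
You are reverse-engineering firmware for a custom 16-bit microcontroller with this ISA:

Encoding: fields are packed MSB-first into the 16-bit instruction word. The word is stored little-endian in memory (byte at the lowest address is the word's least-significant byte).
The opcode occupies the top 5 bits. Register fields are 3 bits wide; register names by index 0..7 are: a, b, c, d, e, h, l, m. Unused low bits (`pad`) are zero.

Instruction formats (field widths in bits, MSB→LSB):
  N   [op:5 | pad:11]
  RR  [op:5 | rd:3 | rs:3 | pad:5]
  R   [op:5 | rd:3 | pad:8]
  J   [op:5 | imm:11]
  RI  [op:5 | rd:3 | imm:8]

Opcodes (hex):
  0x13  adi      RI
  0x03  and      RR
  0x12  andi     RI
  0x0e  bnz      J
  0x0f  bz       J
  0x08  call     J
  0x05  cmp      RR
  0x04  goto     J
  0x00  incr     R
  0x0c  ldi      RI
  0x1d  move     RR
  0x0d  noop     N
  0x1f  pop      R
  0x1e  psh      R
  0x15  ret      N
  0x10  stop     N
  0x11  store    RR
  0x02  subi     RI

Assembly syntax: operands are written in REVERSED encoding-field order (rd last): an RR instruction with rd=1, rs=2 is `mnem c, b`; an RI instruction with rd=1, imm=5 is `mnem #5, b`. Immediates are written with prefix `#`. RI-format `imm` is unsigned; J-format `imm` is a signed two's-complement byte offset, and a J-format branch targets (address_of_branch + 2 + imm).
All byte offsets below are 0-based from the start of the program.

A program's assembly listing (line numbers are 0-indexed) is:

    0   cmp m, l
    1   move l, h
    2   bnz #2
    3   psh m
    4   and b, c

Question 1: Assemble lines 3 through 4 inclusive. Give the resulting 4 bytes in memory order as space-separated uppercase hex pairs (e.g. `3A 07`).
00 F7 20 1A

L3: psh op=0x1e:5|rd=7:3|pad=0:8 ⇒ 0xf700 ⇒ little 00 f7
L4: and op=0x3:5|rd=2:3|rs=1:3|pad=0:5 ⇒ 0x1a20 ⇒ little 20 1a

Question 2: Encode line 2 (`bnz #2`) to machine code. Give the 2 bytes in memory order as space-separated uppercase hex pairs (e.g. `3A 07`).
2. bnz fields op=0xe:5|imm=2:11 → word 7002h → 02 70

02 70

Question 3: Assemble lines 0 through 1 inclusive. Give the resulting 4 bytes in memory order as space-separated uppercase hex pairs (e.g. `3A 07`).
E0 2E C0 ED

L0: cmp op=0x5:5|rd=6:3|rs=7:3|pad=0:5 ⇒ 0x2ee0 ⇒ little e0 2e
L1: move op=0x1d:5|rd=5:3|rs=6:3|pad=0:5 ⇒ 0xedc0 ⇒ little c0 ed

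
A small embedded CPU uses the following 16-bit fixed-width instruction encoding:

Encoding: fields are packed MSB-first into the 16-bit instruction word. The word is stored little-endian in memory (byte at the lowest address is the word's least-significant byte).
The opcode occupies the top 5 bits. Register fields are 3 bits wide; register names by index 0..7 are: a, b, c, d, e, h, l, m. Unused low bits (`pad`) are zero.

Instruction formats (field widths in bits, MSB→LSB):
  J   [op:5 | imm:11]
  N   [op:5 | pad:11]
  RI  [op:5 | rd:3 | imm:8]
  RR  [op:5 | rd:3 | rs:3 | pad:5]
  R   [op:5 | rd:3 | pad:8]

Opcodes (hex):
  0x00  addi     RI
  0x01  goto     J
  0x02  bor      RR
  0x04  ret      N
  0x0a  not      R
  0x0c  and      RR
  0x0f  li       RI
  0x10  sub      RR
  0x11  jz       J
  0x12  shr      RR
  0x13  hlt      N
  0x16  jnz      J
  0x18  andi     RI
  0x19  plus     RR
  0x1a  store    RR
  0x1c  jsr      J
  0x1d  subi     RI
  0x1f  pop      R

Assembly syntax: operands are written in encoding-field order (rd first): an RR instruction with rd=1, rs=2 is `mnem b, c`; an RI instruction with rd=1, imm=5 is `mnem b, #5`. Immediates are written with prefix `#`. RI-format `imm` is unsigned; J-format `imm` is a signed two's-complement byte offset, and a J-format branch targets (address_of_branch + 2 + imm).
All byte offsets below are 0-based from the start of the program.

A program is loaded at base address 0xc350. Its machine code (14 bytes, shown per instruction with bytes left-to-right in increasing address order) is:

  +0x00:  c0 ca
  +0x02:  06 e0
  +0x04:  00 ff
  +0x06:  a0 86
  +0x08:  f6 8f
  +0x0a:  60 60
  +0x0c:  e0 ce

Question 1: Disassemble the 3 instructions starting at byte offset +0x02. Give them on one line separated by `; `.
@+02  little-endian(06 e0) = 0xe006
  opcode bits[15:11]=0x1c: jsr/J
  imm: (w>>0)&0x7ff=0x6 → #6
@+04  little-endian(00 ff) = 0xff00
  opcode bits[15:11]=0x1f: pop/R
  rd: (w>>8)&0x7=0x7 → m
@+06  little-endian(a0 86) = 0x86a0
  opcode bits[15:11]=0x10: sub/RR
  rd: (w>>8)&0x7=0x6 → l
  rs: (w>>5)&0x7=0x5 → h

jsr #6; pop m; sub l, h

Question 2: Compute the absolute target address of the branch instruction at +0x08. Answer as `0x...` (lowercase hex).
0xc350

+0x08: f6 8f ⇒ word 0x8ff6 (little)
  op=0x8ff6>>11=0x11 ⇒ jz (J)
  [10:0] imm=2038 (s11→-10) = #-10
  target = base 0xc350 + off 0x08 + 2 + imm -10 = 0xc350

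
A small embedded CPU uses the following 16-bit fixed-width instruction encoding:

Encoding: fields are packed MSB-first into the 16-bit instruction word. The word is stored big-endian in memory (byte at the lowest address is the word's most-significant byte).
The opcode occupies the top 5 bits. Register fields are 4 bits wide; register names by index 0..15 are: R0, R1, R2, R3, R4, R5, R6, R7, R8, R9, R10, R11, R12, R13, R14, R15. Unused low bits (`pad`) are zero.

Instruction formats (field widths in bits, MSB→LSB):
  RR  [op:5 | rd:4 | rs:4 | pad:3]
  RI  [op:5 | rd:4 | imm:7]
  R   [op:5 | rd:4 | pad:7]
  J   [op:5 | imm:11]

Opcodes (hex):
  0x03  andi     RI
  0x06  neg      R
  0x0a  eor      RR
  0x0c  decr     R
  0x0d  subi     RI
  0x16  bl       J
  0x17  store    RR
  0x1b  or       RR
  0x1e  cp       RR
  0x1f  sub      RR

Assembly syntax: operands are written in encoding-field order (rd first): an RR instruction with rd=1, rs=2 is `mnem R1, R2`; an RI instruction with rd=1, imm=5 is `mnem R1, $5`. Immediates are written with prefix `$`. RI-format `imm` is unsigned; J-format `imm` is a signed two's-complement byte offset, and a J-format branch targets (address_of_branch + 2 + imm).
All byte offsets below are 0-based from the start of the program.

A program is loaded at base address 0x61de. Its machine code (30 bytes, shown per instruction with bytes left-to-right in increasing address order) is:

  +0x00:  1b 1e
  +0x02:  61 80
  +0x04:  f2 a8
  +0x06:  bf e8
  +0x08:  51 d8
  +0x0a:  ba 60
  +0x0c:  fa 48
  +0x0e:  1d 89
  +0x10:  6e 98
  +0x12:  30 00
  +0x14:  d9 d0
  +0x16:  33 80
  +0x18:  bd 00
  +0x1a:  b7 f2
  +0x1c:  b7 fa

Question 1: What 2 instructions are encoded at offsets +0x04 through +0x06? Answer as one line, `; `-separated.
@+04  big-endian(f2 a8) = 0xf2a8
  op=0xf2a8>>11=0x1e ⇒ cp (RR)
  rd: (w>>7)&0xf=0x5 → R5
  rs: (w>>3)&0xf=0x5 → R5
@+06  big-endian(bf e8) = 0xbfe8
  op=0xbfe8>>11=0x17 ⇒ store (RR)
  rd: (w>>7)&0xf=0xf → R15
  rs: (w>>3)&0xf=0xd → R13

cp R5, R5; store R15, R13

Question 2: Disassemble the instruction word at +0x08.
[08] 51 d8 → 0x51d8
  top 5b → 0xa → eor [RR]
  rd@[10:7]=0x3 ⇒ R3
  rs@[6:3]=0xb ⇒ R11

eor R3, R11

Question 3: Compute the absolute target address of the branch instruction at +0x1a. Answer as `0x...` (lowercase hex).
0x61ec

off 0x1a: read b7 f2 as big → 0xb7f2
  op=0xb7f2>>11=0x16 ⇒ bl (J)
  imm@[10:0]=0x7f2 (s11→-14) ⇒ $-14
  target = base 0x61de + off 0x1a + 2 + imm -14 = 0x61ec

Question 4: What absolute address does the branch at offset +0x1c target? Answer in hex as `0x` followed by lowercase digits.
off 0x1c: read b7 fa as big → 0xb7fa
  opcode bits[15:11]=0x16: bl/J
  imm@[10:0]=0x7fa (s11→-6) ⇒ $-6
  target = base 0x61de + off 0x1c + 2 + imm -6 = 0x61f6

0x61f6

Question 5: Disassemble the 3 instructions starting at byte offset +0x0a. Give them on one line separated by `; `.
store R4, R12; sub R4, R9; andi R11, $9

[0a] ba 60 → 0xba60
  opcode bits[15:11]=0x17: store/RR
  rd: (w>>7)&0xf=0x4 → R4
  rs: (w>>3)&0xf=0xc → R12
[0c] fa 48 → 0xfa48
  opcode bits[15:11]=0x1f: sub/RR
  rd: (w>>7)&0xf=0x4 → R4
  rs: (w>>3)&0xf=0x9 → R9
[0e] 1d 89 → 0x1d89
  opcode bits[15:11]=0x3: andi/RI
  rd: (w>>7)&0xf=0xb → R11
  imm: (w>>0)&0x7f=0x9 → $9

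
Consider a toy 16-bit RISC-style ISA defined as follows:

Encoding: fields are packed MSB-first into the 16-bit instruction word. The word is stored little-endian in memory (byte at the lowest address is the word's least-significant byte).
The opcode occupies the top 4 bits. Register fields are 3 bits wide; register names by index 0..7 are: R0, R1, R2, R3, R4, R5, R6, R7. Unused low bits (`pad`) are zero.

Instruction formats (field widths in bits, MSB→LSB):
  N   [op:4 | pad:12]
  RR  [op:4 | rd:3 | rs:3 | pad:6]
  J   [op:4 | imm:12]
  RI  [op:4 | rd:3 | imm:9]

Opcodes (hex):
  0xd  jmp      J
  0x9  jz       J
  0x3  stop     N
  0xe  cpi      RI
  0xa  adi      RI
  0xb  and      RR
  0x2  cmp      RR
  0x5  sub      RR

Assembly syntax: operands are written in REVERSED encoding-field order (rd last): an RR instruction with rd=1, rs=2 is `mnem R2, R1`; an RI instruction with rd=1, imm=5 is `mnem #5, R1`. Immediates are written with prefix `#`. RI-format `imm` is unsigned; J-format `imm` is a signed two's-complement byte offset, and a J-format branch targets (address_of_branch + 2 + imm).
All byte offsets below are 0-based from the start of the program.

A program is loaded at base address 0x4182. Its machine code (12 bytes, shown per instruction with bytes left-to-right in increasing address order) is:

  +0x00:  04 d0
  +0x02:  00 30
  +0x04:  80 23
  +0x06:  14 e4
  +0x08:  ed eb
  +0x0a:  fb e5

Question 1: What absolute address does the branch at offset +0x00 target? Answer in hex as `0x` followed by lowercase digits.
@+00  little-endian(04 d0) = 0xd004
  op=0xd004>>12=0xd ⇒ jmp (J)
  imm@[11:0]=0x4 ⇒ #4
  target = base 0x4182 + off 0x00 + 2 + imm 4 = 0x4188

0x4188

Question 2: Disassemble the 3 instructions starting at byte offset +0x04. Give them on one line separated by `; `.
cmp R6, R1; cpi #20, R2; cpi #493, R5

+0x04: 80 23 ⇒ word 0x2380 (little)
  op=0x2380>>12=0x2 ⇒ cmp (RR)
  rd: (w>>9)&0x7=0x1 → R1
  rs: (w>>6)&0x7=0x6 → R6
+0x06: 14 e4 ⇒ word 0xe414 (little)
  op=0xe414>>12=0xe ⇒ cpi (RI)
  rd: (w>>9)&0x7=0x2 → R2
  imm: (w>>0)&0x1ff=0x14 → #20
+0x08: ed eb ⇒ word 0xebed (little)
  op=0xebed>>12=0xe ⇒ cpi (RI)
  rd: (w>>9)&0x7=0x5 → R5
  imm: (w>>0)&0x1ff=0x1ed → #493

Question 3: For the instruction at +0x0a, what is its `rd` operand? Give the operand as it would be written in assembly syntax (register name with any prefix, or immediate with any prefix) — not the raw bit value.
R2

@+0a  little-endian(fb e5) = 0xe5fb
  op=0xe5fb>>12=0xe ⇒ cpi (RI)
  [11:9] rd=2 = R2
  [8:0] imm=507 = #507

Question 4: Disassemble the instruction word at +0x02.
stop

off 0x02: read 00 30 as little → 0x3000
  op=0x3000>>12=0x3 ⇒ stop (N)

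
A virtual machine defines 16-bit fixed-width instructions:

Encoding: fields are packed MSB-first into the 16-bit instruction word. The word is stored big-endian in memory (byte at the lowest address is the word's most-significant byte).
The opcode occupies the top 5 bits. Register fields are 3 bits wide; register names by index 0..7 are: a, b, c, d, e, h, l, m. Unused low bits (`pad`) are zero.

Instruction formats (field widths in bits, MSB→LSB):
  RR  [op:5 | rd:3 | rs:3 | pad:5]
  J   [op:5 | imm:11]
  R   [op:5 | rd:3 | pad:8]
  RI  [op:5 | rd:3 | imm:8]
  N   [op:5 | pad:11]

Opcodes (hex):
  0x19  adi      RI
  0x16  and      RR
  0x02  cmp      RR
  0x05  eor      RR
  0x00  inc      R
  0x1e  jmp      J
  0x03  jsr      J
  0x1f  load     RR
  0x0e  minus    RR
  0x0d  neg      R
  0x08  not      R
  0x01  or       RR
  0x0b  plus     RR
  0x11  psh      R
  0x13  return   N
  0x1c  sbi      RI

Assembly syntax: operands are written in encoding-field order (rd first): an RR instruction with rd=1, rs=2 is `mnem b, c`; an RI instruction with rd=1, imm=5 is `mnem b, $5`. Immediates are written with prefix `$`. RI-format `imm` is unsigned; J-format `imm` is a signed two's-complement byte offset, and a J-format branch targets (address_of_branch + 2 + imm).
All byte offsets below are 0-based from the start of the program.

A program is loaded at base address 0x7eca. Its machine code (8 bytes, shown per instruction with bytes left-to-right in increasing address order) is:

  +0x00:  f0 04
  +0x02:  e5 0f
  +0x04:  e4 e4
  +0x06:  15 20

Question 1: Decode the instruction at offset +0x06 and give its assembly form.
+0x06: 15 20 ⇒ word 0x1520 (big)
  opcode bits[15:11]=0x2: cmp/RR
  [10:8] rd=5 = h
  [7:5] rs=1 = b

cmp h, b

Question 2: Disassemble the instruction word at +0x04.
sbi e, $228

@+04  big-endian(e4 e4) = 0xe4e4
  op=0xe4e4>>11=0x1c ⇒ sbi (RI)
  [10:8] rd=4 = e
  [7:0] imm=228 = $228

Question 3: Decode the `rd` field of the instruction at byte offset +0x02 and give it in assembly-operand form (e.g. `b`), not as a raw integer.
[02] e5 0f → 0xe50f
  op=0xe50f>>11=0x1c ⇒ sbi (RI)
  rd@[10:8]=0x5 ⇒ h
  imm@[7:0]=0xf ⇒ $15

h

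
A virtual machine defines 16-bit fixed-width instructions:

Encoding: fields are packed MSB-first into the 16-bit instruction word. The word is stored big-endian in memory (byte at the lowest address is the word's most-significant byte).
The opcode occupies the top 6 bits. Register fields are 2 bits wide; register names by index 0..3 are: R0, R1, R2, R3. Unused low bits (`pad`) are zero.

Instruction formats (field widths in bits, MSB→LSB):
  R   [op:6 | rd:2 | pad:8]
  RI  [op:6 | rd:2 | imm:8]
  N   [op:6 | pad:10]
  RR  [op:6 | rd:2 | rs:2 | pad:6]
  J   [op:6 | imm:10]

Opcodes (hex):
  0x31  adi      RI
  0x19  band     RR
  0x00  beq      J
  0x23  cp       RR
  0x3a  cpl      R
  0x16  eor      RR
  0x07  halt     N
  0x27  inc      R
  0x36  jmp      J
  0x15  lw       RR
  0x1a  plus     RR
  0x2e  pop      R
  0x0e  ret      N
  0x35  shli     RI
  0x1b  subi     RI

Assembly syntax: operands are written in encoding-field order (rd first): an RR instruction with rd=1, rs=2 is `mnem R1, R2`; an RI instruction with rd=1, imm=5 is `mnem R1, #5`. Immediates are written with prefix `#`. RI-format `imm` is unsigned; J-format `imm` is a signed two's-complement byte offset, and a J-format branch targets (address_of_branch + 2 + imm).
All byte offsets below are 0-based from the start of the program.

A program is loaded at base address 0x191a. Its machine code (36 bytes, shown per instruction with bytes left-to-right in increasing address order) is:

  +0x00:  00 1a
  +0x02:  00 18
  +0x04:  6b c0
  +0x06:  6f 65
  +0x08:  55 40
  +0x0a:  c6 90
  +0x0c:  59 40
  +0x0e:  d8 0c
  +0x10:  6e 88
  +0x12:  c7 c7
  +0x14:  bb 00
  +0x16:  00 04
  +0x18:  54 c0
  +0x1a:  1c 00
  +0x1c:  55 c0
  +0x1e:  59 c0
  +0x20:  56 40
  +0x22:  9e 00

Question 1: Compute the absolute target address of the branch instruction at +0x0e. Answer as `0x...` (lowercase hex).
@+0e  big-endian(d8 0c) = 0xd80c
  op=0xd80c>>10=0x36 ⇒ jmp (J)
  imm: (w>>0)&0x3ff=0xc → #12
  target = base 0x191a + off 0x0e + 2 + imm 12 = 0x1936

0x1936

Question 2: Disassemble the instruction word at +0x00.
off 0x00: read 00 1a as big → 0x001a
  opcode bits[15:10]=0x0: beq/J
  imm@[9:0]=0x1a ⇒ #26

beq #26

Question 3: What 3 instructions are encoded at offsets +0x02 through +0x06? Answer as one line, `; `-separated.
off 0x02: read 00 18 as big → 0x0018
  op=0x0018>>10=0x0 ⇒ beq (J)
  imm: (w>>0)&0x3ff=0x18 → #24
off 0x04: read 6b c0 as big → 0x6bc0
  op=0x6bc0>>10=0x1a ⇒ plus (RR)
  rd: (w>>8)&0x3=0x3 → R3
  rs: (w>>6)&0x3=0x3 → R3
off 0x06: read 6f 65 as big → 0x6f65
  op=0x6f65>>10=0x1b ⇒ subi (RI)
  rd: (w>>8)&0x3=0x3 → R3
  imm: (w>>0)&0xff=0x65 → #101

beq #24; plus R3, R3; subi R3, #101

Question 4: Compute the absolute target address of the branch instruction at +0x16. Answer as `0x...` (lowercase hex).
off 0x16: read 00 04 as big → 0x0004
  top 6b → 0x0 → beq [J]
  imm@[9:0]=0x4 ⇒ #4
  target = base 0x191a + off 0x16 + 2 + imm 4 = 0x1936

0x1936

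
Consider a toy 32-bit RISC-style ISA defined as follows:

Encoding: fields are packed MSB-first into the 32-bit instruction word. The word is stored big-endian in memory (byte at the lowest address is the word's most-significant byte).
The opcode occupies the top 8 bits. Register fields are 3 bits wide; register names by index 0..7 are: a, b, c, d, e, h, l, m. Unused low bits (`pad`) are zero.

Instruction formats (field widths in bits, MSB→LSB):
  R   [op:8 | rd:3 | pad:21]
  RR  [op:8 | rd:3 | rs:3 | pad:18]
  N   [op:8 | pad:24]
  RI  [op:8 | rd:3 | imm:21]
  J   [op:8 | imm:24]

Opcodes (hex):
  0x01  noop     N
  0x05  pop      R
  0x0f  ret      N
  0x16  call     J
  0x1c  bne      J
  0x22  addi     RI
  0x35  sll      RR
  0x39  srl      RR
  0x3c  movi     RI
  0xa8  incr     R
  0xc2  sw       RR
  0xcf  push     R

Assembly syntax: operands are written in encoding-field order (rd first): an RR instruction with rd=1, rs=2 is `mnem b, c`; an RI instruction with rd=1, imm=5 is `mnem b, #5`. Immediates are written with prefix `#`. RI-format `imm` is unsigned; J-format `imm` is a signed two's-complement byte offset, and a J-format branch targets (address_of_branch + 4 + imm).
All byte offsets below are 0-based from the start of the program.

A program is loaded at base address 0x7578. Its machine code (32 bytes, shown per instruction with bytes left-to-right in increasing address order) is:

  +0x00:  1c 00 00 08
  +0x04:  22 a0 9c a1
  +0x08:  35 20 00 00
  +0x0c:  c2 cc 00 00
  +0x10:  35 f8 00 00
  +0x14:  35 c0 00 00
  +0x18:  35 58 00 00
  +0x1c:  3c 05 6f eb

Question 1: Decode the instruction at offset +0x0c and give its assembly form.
sw l, d

@+0c  big-endian(c2 cc 00 00) = 0xc2cc0000
  top 8b → 0xc2 → sw [RR]
  rd@[23:21]=0x6 ⇒ l
  rs@[20:18]=0x3 ⇒ d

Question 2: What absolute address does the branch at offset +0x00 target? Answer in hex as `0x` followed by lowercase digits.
0x7584

off 0x00: read 1c 00 00 08 as big → 0x1c000008
  op=0x1c000008>>24=0x1c ⇒ bne (J)
  [23:0] imm=8 = #8
  target = base 0x7578 + off 0x00 + 4 + imm 8 = 0x7584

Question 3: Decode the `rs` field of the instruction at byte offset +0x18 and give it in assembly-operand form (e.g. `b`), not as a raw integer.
l

off 0x18: read 35 58 00 00 as big → 0x35580000
  opcode bits[31:24]=0x35: sll/RR
  [23:21] rd=2 = c
  [20:18] rs=6 = l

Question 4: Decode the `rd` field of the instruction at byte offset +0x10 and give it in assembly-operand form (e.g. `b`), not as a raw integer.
@+10  big-endian(35 f8 00 00) = 0x35f80000
  opcode bits[31:24]=0x35: sll/RR
  [23:21] rd=7 = m
  [20:18] rs=6 = l

m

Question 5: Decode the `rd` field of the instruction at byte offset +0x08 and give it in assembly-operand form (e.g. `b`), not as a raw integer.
off 0x08: read 35 20 00 00 as big → 0x35200000
  top 8b → 0x35 → sll [RR]
  rd@[23:21]=0x1 ⇒ b
  rs@[20:18]=0x0 ⇒ a

b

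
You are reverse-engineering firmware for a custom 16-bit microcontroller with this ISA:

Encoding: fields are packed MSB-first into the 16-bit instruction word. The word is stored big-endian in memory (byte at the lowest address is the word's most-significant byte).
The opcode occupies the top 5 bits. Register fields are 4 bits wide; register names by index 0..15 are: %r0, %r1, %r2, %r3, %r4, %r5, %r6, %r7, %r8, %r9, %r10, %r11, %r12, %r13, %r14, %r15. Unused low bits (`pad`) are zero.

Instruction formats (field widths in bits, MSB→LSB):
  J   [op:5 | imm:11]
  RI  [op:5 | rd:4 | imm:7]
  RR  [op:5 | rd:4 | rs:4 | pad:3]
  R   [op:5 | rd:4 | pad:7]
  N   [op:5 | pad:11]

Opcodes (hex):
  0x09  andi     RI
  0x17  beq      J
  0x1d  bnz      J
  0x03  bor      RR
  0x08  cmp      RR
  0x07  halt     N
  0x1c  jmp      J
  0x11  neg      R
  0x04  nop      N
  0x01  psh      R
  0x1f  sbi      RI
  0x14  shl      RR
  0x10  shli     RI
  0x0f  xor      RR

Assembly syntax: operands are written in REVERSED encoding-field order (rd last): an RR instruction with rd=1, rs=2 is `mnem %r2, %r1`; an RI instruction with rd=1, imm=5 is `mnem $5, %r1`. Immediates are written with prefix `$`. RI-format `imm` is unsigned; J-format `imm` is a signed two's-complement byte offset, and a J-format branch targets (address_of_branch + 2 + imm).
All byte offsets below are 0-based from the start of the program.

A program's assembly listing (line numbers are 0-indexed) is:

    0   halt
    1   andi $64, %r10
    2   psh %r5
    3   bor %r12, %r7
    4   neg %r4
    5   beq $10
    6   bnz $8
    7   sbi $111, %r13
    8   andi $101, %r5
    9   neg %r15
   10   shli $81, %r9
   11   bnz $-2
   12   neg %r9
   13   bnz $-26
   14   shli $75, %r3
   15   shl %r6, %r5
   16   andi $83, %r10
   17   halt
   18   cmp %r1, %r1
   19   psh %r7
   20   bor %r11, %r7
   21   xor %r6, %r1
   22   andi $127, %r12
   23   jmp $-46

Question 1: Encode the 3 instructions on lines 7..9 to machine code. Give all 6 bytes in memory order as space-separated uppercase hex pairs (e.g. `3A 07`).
L7: sbi op=0x1f:5|rd=13:4|imm=111:7 ⇒ 0xfeef ⇒ big fe ef
L8: andi op=0x9:5|rd=5:4|imm=101:7 ⇒ 0x4ae5 ⇒ big 4a e5
L9: neg op=0x11:5|rd=15:4|pad=0:7 ⇒ 0x8f80 ⇒ big 8f 80

FE EF 4A E5 8F 80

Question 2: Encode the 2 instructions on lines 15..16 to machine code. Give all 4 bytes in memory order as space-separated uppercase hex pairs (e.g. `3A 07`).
A2 B0 4D 53

line 15 (shl): pack op=0x14:5|rd=5:4|rs=6:4|pad=0:3 = 0xa2b0; big→ a2 b0
line 16 (andi): pack op=0x9:5|rd=10:4|imm=83:7 = 0x4d53; big→ 4d 53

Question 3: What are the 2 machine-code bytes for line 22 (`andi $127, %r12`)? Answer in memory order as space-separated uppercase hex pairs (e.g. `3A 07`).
line 22 (andi): pack op=0x9:5|rd=12:4|imm=127:7 = 0x4e7f; big→ 4e 7f

4E 7F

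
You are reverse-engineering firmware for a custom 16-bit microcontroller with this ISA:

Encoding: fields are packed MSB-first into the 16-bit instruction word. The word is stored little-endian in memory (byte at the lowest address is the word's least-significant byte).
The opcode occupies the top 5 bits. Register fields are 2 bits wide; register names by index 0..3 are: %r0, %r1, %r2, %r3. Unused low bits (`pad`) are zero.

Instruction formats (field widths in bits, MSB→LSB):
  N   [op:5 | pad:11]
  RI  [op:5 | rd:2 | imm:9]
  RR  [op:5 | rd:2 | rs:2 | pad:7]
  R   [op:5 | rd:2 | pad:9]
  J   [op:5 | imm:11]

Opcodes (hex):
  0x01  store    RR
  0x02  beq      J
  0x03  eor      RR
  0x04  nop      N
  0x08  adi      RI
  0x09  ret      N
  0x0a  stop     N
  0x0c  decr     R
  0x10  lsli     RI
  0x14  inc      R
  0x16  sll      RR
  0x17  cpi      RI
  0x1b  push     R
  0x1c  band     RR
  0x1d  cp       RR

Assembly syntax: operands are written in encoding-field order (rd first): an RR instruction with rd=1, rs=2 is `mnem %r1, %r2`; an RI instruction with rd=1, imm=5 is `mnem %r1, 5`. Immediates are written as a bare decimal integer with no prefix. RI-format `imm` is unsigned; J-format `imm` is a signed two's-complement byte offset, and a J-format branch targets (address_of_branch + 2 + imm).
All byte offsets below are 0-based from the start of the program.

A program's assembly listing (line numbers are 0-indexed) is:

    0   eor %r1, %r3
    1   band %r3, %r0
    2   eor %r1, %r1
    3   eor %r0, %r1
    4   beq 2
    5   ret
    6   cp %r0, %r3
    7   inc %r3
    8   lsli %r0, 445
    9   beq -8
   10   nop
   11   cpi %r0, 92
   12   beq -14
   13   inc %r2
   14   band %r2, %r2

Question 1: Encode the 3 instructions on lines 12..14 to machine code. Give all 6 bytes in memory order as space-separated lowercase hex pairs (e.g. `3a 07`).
f2 17 00 a4 00 e5

L12: beq op=0x2:5|imm=-14:11 ⇒ 0x17f2 ⇒ little f2 17
L13: inc op=0x14:5|rd=2:2|pad=0:9 ⇒ 0xa400 ⇒ little 00 a4
L14: band op=0x1c:5|rd=2:2|rs=2:2|pad=0:7 ⇒ 0xe500 ⇒ little 00 e5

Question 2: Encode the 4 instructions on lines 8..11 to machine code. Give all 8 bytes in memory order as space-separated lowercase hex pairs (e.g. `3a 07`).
bd 81 f8 17 00 20 5c b8

line 8 (lsli): pack op=0x10:5|rd=0:2|imm=445:9 = 0x81bd; little→ bd 81
line 9 (beq): pack op=0x2:5|imm=-8:11 = 0x17f8; little→ f8 17
line 10 (nop): pack op=0x4:5|pad=0:11 = 0x2000; little→ 00 20
line 11 (cpi): pack op=0x17:5|rd=0:2|imm=92:9 = 0xb85c; little→ 5c b8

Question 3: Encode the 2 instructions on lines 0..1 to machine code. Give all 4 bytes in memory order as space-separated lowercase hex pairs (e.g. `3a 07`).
80 1b 00 e6

L0: eor op=0x3:5|rd=1:2|rs=3:2|pad=0:7 ⇒ 0x1b80 ⇒ little 80 1b
L1: band op=0x1c:5|rd=3:2|rs=0:2|pad=0:7 ⇒ 0xe600 ⇒ little 00 e6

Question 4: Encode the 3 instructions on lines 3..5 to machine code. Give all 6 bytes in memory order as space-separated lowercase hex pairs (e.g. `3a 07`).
3. eor fields op=0x3:5|rd=0:2|rs=1:2|pad=0:7 → word 1880h → 80 18
4. beq fields op=0x2:5|imm=2:11 → word 1002h → 02 10
5. ret fields op=0x9:5|pad=0:11 → word 4800h → 00 48

80 18 02 10 00 48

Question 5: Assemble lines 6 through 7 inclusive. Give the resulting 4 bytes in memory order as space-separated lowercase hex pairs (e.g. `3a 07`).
line 6 (cp): pack op=0x1d:5|rd=0:2|rs=3:2|pad=0:7 = 0xe980; little→ 80 e9
line 7 (inc): pack op=0x14:5|rd=3:2|pad=0:9 = 0xa600; little→ 00 a6

80 e9 00 a6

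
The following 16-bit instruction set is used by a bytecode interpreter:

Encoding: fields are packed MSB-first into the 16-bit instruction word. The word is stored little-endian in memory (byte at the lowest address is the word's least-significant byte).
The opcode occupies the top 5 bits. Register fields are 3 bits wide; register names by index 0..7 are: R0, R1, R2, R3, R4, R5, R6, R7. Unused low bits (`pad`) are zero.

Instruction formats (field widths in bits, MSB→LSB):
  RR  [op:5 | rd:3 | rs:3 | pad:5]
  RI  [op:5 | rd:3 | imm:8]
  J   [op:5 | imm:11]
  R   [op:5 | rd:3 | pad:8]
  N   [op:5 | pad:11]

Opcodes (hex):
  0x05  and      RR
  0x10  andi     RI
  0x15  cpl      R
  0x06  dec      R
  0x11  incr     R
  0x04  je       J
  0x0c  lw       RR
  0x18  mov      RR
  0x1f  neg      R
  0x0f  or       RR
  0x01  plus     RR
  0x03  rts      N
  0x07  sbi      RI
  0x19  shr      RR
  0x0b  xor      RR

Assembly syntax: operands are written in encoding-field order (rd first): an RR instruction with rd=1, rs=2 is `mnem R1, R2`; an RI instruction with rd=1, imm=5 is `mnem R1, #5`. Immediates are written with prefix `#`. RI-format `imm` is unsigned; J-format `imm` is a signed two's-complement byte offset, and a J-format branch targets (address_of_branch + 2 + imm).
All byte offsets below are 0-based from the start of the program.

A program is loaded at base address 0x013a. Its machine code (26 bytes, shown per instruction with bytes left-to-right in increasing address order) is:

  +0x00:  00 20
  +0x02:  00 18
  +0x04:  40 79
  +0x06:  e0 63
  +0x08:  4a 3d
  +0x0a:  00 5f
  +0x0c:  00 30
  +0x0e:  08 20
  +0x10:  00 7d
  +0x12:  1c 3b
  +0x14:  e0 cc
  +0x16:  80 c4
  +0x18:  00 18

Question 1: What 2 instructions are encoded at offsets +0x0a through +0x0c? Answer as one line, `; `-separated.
@+0a  little-endian(00 5f) = 0x5f00
  opcode bits[15:11]=0xb: xor/RR
  rd: (w>>8)&0x7=0x7 → R7
  rs: (w>>5)&0x7=0x0 → R0
@+0c  little-endian(00 30) = 0x3000
  opcode bits[15:11]=0x6: dec/R
  rd: (w>>8)&0x7=0x0 → R0

xor R7, R0; dec R0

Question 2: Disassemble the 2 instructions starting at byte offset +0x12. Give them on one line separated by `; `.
+0x12: 1c 3b ⇒ word 0x3b1c (little)
  op=0x3b1c>>11=0x7 ⇒ sbi (RI)
  rd@[10:8]=0x3 ⇒ R3
  imm@[7:0]=0x1c ⇒ #28
+0x14: e0 cc ⇒ word 0xcce0 (little)
  op=0xcce0>>11=0x19 ⇒ shr (RR)
  rd@[10:8]=0x4 ⇒ R4
  rs@[7:5]=0x7 ⇒ R7

sbi R3, #28; shr R4, R7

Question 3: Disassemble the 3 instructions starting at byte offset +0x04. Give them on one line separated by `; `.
or R1, R2; lw R3, R7; sbi R5, #74

@+04  little-endian(40 79) = 0x7940
  op=0x7940>>11=0xf ⇒ or (RR)
  rd@[10:8]=0x1 ⇒ R1
  rs@[7:5]=0x2 ⇒ R2
@+06  little-endian(e0 63) = 0x63e0
  op=0x63e0>>11=0xc ⇒ lw (RR)
  rd@[10:8]=0x3 ⇒ R3
  rs@[7:5]=0x7 ⇒ R7
@+08  little-endian(4a 3d) = 0x3d4a
  op=0x3d4a>>11=0x7 ⇒ sbi (RI)
  rd@[10:8]=0x5 ⇒ R5
  imm@[7:0]=0x4a ⇒ #74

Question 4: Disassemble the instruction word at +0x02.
rts

+0x02: 00 18 ⇒ word 0x1800 (little)
  opcode bits[15:11]=0x3: rts/N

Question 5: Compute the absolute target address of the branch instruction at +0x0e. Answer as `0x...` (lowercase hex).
0x0152

+0x0e: 08 20 ⇒ word 0x2008 (little)
  opcode bits[15:11]=0x4: je/J
  imm: (w>>0)&0x7ff=0x8 → #8
  target = base 0x013a + off 0x0e + 2 + imm 8 = 0x0152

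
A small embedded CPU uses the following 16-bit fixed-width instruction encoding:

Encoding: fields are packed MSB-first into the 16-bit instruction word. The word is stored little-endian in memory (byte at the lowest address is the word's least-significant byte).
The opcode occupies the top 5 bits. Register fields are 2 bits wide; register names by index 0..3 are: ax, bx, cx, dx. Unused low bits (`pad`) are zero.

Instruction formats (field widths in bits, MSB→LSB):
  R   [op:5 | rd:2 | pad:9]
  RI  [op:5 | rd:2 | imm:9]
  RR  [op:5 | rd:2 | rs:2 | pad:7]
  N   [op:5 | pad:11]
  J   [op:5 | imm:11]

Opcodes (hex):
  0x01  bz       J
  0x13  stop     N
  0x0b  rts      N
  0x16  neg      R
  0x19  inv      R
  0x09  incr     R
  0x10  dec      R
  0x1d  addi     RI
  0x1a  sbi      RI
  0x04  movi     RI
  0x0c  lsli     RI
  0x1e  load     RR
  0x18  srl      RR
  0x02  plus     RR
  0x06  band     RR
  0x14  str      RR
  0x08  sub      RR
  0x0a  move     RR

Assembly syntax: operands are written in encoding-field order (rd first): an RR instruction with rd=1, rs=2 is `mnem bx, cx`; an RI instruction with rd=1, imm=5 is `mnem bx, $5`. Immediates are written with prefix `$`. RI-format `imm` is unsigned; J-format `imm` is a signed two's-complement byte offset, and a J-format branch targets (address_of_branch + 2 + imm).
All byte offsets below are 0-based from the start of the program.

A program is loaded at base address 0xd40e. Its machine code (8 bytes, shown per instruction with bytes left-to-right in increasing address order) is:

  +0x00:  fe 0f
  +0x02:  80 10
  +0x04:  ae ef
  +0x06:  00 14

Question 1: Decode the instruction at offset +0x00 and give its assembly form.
bz $-2

@+00  little-endian(fe 0f) = 0x0ffe
  top 5b → 0x1 → bz [J]
  imm@[10:0]=0x7fe (s11→-2) ⇒ $-2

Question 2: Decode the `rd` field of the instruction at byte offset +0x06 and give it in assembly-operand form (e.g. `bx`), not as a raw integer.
@+06  little-endian(00 14) = 0x1400
  op=0x1400>>11=0x2 ⇒ plus (RR)
  [10:9] rd=2 = cx
  [8:7] rs=0 = ax

cx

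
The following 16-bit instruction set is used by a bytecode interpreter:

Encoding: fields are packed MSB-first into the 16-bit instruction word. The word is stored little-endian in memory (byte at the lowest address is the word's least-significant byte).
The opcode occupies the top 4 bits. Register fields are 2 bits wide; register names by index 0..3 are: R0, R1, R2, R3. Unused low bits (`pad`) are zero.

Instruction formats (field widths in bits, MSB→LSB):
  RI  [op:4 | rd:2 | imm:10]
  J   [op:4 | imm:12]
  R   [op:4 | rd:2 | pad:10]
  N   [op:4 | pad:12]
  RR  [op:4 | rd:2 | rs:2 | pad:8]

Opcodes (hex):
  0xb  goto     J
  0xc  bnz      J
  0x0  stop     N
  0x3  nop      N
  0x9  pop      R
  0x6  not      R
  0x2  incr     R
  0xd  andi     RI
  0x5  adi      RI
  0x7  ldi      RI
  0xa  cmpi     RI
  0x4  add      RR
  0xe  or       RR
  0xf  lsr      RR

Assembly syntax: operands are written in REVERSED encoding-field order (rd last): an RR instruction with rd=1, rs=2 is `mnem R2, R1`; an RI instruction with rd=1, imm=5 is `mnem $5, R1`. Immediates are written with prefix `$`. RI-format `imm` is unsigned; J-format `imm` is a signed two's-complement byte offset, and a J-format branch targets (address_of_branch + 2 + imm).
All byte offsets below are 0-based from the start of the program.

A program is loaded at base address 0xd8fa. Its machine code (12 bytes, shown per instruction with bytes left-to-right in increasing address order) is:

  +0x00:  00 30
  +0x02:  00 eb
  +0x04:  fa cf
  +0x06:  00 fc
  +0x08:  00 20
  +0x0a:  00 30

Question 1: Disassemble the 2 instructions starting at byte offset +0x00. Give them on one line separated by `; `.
nop; or R3, R2

+0x00: 00 30 ⇒ word 0x3000 (little)
  opcode bits[15:12]=0x3: nop/N
+0x02: 00 eb ⇒ word 0xeb00 (little)
  opcode bits[15:12]=0xe: or/RR
  [11:10] rd=2 = R2
  [9:8] rs=3 = R3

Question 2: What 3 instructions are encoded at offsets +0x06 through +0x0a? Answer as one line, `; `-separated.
@+06  little-endian(00 fc) = 0xfc00
  top 4b → 0xf → lsr [RR]
  [11:10] rd=3 = R3
  [9:8] rs=0 = R0
@+08  little-endian(00 20) = 0x2000
  top 4b → 0x2 → incr [R]
  [11:10] rd=0 = R0
@+0a  little-endian(00 30) = 0x3000
  top 4b → 0x3 → nop [N]

lsr R0, R3; incr R0; nop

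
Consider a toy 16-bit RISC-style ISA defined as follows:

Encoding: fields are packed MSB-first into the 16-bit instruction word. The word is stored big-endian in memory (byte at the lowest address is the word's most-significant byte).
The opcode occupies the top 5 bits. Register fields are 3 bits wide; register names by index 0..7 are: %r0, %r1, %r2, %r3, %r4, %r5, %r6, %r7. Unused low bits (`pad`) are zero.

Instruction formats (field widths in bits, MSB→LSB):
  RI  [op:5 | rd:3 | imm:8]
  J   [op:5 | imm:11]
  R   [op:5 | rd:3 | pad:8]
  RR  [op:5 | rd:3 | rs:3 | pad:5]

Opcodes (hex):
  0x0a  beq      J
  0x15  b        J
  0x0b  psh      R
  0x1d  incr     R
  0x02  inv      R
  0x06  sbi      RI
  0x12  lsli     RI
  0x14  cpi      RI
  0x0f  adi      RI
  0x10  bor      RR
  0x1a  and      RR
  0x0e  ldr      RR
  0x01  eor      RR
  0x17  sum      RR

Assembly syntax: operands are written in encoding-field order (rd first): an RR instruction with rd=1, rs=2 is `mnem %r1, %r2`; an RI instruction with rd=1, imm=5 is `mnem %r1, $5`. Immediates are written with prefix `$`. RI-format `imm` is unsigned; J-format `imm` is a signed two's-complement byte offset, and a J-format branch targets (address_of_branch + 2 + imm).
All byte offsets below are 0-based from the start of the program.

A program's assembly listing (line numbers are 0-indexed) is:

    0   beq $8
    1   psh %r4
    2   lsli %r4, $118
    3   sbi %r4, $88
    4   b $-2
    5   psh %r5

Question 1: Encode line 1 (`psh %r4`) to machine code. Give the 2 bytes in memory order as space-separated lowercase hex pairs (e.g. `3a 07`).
1. psh fields op=0xb:5|rd=4:3|pad=0:8 → word 5c00h → 5c 00

5c 00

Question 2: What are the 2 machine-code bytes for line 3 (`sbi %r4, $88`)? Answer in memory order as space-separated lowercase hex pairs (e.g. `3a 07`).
L3: sbi op=0x6:5|rd=4:3|imm=88:8 ⇒ 0x3458 ⇒ big 34 58

34 58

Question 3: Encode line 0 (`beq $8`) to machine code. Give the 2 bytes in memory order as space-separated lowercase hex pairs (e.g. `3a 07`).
50 08

line 0 (beq): pack op=0xa:5|imm=8:11 = 0x5008; big→ 50 08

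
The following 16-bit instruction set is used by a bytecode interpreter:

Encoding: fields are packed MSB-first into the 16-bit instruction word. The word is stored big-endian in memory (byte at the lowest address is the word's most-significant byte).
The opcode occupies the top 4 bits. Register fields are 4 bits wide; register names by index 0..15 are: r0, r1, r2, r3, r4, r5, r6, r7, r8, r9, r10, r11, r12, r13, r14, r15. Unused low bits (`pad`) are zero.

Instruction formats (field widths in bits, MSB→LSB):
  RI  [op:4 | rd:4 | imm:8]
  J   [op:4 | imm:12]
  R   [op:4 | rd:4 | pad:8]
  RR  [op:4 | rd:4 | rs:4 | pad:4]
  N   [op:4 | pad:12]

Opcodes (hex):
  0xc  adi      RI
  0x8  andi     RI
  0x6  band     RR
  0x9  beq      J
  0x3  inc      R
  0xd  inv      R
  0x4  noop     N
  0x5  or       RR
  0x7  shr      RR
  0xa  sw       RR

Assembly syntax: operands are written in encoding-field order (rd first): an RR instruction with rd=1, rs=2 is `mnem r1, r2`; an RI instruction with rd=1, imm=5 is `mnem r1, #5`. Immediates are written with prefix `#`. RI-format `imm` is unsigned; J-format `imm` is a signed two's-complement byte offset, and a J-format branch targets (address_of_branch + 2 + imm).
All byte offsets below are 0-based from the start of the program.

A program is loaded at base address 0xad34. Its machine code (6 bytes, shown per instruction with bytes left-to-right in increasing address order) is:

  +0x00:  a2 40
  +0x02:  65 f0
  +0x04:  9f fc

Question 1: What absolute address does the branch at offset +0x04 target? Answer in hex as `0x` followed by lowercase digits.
0xad36

+0x04: 9f fc ⇒ word 0x9ffc (big)
  opcode bits[15:12]=0x9: beq/J
  imm@[11:0]=0xffc (s12→-4) ⇒ #-4
  target = base 0xad34 + off 0x04 + 2 + imm -4 = 0xad36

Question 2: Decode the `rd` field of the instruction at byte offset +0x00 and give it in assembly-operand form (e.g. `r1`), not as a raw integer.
r2

@+00  big-endian(a2 40) = 0xa240
  op=0xa240>>12=0xa ⇒ sw (RR)
  [11:8] rd=2 = r2
  [7:4] rs=4 = r4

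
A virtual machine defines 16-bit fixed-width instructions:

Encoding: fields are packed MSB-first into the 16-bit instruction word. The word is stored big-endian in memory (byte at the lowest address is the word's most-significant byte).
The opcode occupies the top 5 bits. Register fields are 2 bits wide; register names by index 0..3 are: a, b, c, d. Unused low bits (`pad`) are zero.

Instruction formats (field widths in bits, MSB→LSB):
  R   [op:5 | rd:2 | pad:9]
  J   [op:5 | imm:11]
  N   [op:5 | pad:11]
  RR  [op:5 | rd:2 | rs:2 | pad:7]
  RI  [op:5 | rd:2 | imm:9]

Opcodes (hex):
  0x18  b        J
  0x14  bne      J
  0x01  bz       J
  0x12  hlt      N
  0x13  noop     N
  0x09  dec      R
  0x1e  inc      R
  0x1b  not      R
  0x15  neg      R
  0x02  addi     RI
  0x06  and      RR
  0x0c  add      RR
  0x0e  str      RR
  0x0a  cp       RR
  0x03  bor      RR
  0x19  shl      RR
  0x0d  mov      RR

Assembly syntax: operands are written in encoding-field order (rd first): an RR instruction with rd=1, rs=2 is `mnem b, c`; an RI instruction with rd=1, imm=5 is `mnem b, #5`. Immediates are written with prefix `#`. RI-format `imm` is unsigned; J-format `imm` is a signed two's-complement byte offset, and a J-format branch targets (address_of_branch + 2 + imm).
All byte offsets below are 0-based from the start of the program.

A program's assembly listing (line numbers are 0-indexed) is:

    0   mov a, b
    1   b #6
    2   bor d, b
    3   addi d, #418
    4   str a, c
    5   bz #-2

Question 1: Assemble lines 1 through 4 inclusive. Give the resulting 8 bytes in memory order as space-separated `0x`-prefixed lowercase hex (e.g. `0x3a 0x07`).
0xc0 0x06 0x1e 0x80 0x17 0xa2 0x71 0x00

1. b fields op=0x18:5|imm=6:11 → word c006h → c0 06
2. bor fields op=0x3:5|rd=3:2|rs=1:2|pad=0:7 → word 1e80h → 1e 80
3. addi fields op=0x2:5|rd=3:2|imm=418:9 → word 17a2h → 17 a2
4. str fields op=0xe:5|rd=0:2|rs=2:2|pad=0:7 → word 7100h → 71 00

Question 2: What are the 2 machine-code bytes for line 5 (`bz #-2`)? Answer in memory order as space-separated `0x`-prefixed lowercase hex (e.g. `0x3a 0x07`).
5. bz fields op=0x1:5|imm=-2:11 → word 0ffeh → 0f fe

0x0f 0xfe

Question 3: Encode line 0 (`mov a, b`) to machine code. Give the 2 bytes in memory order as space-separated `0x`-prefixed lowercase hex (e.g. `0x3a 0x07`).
0x68 0x80

line 0 (mov): pack op=0xd:5|rd=0:2|rs=1:2|pad=0:7 = 0x6880; big→ 68 80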